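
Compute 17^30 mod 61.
By repeated squaring (mod 61): 17^{1}≡17, 17^{2}≡45, 17^{4}≡12, 17^{8}≡22, 17^{16}≡57. Then 17^{30} = 17^{16+8+4+2} ≡ 57 × 22 × 12 × 45 ≡ 60 (mod 61)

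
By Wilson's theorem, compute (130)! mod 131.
By Wilson's theorem, (130)! ≡ -1 ≡ 130 mod 131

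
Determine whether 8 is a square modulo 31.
By Euler's criterion: 8^{15} ≡ 1 (mod 31). Since this equals 1, 8 is a QR.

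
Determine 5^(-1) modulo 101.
Since 101 is prime, by Fermat 5^(-1) ≡ 5^{99} ≡ 81 (mod 101). Verify: 5 × 81 = 405 ≡ 1 (mod 101)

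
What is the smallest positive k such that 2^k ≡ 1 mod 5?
Powers of 2 mod 5: 2^1≡2, 2^2≡4, 2^3≡3, 2^4≡1. So the order of 2 is 4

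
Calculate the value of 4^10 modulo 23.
By repeated squaring mod 23: 4^{1}≡4, 4^{2}≡16, 4^{4}≡3, 4^{8}≡9. Then 4^{10} = 4^{8+2} ≡ 9 × 16 ≡ 6 mod 23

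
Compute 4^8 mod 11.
By repeated squaring mod 11: 4^{1}≡4, 4^{2}≡5, 4^{4}≡3, 4^{8}≡9. So 4^{8} ≡ 9 mod 11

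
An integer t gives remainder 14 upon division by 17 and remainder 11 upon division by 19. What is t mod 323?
M = 17 × 19 = 323. M₁ = 19, y₁ ≡ 9 mod 17. M₂ = 17, y₂ ≡ 9 mod 19. t = 14×19×9 + 11×17×9 ≡ 201 mod 323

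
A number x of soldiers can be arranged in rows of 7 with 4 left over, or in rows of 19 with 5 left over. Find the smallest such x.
M = 7 × 19 = 133. M₁ = 19, y₁ ≡ 3 mod 7. M₂ = 7, y₂ ≡ 11 mod 19. x = 4×19×3 + 5×7×11 ≡ 81 mod 133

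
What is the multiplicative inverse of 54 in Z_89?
Since 89 is prime, by Fermat 54^(-1) ≡ 54^{87} ≡ 61 (mod 89). Verify: 54 × 61 = 3294 ≡ 1 (mod 89)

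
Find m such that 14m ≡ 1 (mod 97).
Since 97 is prime, by Fermat 14^(-1) ≡ 14^{95} ≡ 7 (mod 97). Verify: 14 × 7 = 98 ≡ 1 (mod 97)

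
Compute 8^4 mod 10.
8^{4} = 4096 ≡ 6 (mod 10)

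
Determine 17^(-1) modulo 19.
Since 19 is prime, by Fermat 17^(-1) ≡ 17^{17} ≡ 9 mod 19. Verify: 17 × 9 = 153 ≡ 1 mod 19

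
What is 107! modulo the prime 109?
(108)! = (107)! × (108) ≡ -1 mod 109. So (107)! ≡ -1 × (108)^(-1) ≡ (-1)×(-1) = 1 mod 109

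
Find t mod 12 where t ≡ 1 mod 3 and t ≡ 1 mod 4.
M = 3 × 4 = 12. M₁ = 4, y₁ ≡ 1 mod 3. M₂ = 3, y₂ ≡ 3 mod 4. t = 1×4×1 + 1×3×3 ≡ 1 mod 12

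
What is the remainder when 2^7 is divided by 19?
By repeated squaring (mod 19): 2^{1}≡2, 2^{2}≡4, 2^{4}≡16. Then 2^{7} = 2^{4+2+1} ≡ 16 × 4 × 2 ≡ 14 (mod 19)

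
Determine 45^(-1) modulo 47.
Since 47 is prime, by Fermat 45^(-1) ≡ 45^{45} ≡ 23 (mod 47). Verify: 45 × 23 = 1035 ≡ 1 (mod 47)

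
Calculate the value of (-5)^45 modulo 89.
By repeated squaring (mod 89): (-5)^{1}≡84, (-5)^{2}≡25, (-5)^{4}≡2, (-5)^{8}≡4, (-5)^{16}≡16, (-5)^{32}≡78. Then (-5)^{45} = (-5)^{32+8+4+1} ≡ 78 × 4 × 2 × 84 ≡ 84 (mod 89)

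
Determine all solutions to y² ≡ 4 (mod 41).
The square roots of 4 mod 41 are 2 and 39. Verify: 2² = 4 ≡ 4 (mod 41)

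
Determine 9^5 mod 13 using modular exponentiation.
By repeated squaring (mod 13): 9^{1}≡9, 9^{2}≡3, 9^{4}≡9. Then 9^{5} = 9^{4+1} ≡ 9 × 9 ≡ 3 (mod 13)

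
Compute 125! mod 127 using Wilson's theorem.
(126)! = (125)! × (126) ≡ -1 mod 127. So (125)! ≡ -1 × (126)^(-1) ≡ (-1)×(-1) = 1 mod 127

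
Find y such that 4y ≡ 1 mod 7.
Since 7 is prime, by Fermat 4^(-1) ≡ 4^{5} ≡ 2 mod 7. Verify: 4 × 2 = 8 ≡ 1 mod 7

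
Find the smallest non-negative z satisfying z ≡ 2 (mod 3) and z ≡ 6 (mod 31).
M = 3 × 31 = 93. M₁ = 31, y₁ ≡ 1 (mod 3). M₂ = 3, y₂ ≡ 21 (mod 31). z = 2×31×1 + 6×3×21 ≡ 68 (mod 93)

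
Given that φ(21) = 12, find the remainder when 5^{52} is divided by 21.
By Euler: 5^{12} ≡ 1 mod 21 since gcd(5, 21) = 1. 52 = 4×12 + 4. So 5^{52} ≡ 5^{4} ≡ 16 mod 21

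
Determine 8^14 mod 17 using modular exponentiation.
By repeated squaring mod 17: 8^{1}≡8, 8^{2}≡13, 8^{4}≡16, 8^{8}≡1. Then 8^{14} = 8^{8+4+2} ≡ 1 × 16 × 13 ≡ 4 mod 17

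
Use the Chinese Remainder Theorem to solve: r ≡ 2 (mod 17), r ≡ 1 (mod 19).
M = 17 × 19 = 323. M₁ = 19, y₁ ≡ 9 (mod 17). M₂ = 17, y₂ ≡ 9 (mod 19). r = 2×19×9 + 1×17×9 ≡ 172 (mod 323)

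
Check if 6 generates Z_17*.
ord_17(6) divides 16. For each prime q|16: 6^{8}≡16, none ≡ 1. So 6 has order 16 and is a primitive root mod 17.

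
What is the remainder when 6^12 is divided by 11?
Using Fermat: 6^{10} ≡ 1 mod 11. 12 ≡ 2 mod 10. So 6^{12} ≡ 6^{2} ≡ 3 mod 11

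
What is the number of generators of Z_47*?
A prime p has φ(p-1) primitive roots; here φ(46) = 22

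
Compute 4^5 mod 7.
By repeated squaring (mod 7): 4^{1}≡4, 4^{2}≡2, 4^{4}≡4. Then 4^{5} = 4^{4+1} ≡ 4 × 4 ≡ 2 (mod 7)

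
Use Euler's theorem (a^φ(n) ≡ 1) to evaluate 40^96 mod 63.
By Euler: 40^{36} ≡ 1 mod 63 since gcd(40, 63) = 1. 96 = 2×36 + 24. So 40^{96} ≡ 40^{24} ≡ 1 mod 63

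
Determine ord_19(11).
Powers of 11 mod 19: 11^1≡11, 11^2≡7, 11^3≡1. So the order of 11 is 3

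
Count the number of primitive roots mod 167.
Number of primitive roots mod 167 = φ(p-1) = φ(166) = 82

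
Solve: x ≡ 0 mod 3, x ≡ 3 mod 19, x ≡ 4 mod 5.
M = 3 × 19 × 5 = 285. M₁ = 95, y₁ ≡ 2 mod 3. M₂ = 15, y₂ ≡ 14 mod 19. M₃ = 57, y₃ ≡ 3 mod 5. x = 0×95×2 + 3×15×14 + 4×57×3 ≡ 174 mod 285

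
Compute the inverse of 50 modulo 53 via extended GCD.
Extended GCD: 50(-18) + 53(17) = 1. So 50^(-1) ≡ -18 ≡ 35 (mod 53). Verify: 50 × 35 = 1750 ≡ 1 (mod 53)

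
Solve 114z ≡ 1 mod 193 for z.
Since 193 is prime, by Fermat 114^(-1) ≡ 114^{191} ≡ 171 mod 193. Verify: 114 × 171 = 19494 ≡ 1 mod 193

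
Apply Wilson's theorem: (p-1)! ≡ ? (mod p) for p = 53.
By Wilson's theorem, (52)! ≡ -1 ≡ 52 (mod 53)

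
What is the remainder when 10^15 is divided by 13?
Using Fermat: 10^{12} ≡ 1 (mod 13). 15 ≡ 3 (mod 12). So 10^{15} ≡ 10^{3} ≡ 12 (mod 13)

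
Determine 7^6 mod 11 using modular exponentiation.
By repeated squaring mod 11: 7^{1}≡7, 7^{2}≡5, 7^{4}≡3. Then 7^{6} = 7^{4+2} ≡ 3 × 5 ≡ 4 mod 11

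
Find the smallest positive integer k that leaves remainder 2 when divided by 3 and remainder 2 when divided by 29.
M = 3 × 29 = 87. M₁ = 29, y₁ ≡ 2 mod 3. M₂ = 3, y₂ ≡ 10 mod 29. k = 2×29×2 + 2×3×10 ≡ 2 mod 87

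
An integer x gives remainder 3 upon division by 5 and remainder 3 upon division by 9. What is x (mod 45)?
M = 5 × 9 = 45. M₁ = 9, y₁ ≡ 4 (mod 5). M₂ = 5, y₂ ≡ 2 (mod 9). x = 3×9×4 + 3×5×2 ≡ 3 (mod 45)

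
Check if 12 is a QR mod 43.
By Euler's criterion: 12^{21} ≡ 42 (mod 43). Since this equals -1 (≡ 42), 12 is not a QR.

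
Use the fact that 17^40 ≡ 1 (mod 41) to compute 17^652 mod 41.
By Fermat: 17^{40} ≡ 1 (mod 41). 652 ≡ 12 (mod 40). So 17^{652} ≡ 17^{12} ≡ 23 (mod 41)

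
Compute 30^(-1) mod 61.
Since 61 is prime, by Fermat 30^(-1) ≡ 30^{59} ≡ 59 mod 61. Verify: 30 × 59 = 1770 ≡ 1 mod 61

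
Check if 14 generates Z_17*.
ord_17(14) divides 16. For each prime q|16: 14^{8}≡16, none ≡ 1. So 14 has order 16 and is a primitive root mod 17.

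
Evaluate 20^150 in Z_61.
Using Fermat: 20^{60} ≡ 1 mod 61. 150 ≡ 30 mod 60. So 20^{150} ≡ 20^{30} ≡ 1 mod 61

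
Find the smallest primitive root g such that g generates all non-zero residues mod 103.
g = 5. For each prime q|102: 5^{51}≡102, 5^{34}≡56, 5^{6}≡72, none ≡ 1, so ord_103(5) = 102 and 5 is a primitive root.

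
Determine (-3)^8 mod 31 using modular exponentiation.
By repeated squaring mod 31: (-3)^{1}≡28, (-3)^{2}≡9, (-3)^{4}≡19, (-3)^{8}≡20. So (-3)^{8} ≡ 20 mod 31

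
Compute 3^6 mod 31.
By repeated squaring mod 31: 3^{1}≡3, 3^{2}≡9, 3^{4}≡19. Then 3^{6} = 3^{4+2} ≡ 19 × 9 ≡ 16 mod 31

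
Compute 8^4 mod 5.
8^{4} = 4096 ≡ 1 mod 5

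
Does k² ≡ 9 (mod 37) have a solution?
By Euler's criterion: 9^{18} ≡ 1 (mod 37). Since this equals 1, 9 is a QR.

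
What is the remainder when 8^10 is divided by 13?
By repeated squaring (mod 13): 8^{1}≡8, 8^{2}≡12, 8^{4}≡1, 8^{8}≡1. Then 8^{10} = 8^{8+2} ≡ 1 × 12 ≡ 12 (mod 13)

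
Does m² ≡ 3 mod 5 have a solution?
By Euler's criterion: 3^{2} ≡ 4 mod 5. Since this equals -1 (≡ 4), 3 is not a QR.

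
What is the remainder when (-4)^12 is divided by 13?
Using Fermat: (-4)^{12} ≡ 1 (mod 13). 12 ≡ 0 (mod 12). So (-4)^{12} ≡ (-4)^{0} ≡ 1 (mod 13)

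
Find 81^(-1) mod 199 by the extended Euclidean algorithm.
Extended GCD: 81(86) + 199(-35) = 1. So 81^(-1) ≡ 86 mod 199. Verify: 81 × 86 = 6966 ≡ 1 mod 199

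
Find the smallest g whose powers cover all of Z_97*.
g = 5. For each prime q|96: 5^{48}≡96, 5^{32}≡35, none ≡ 1, so ord_97(5) = 96 and 5 is a primitive root.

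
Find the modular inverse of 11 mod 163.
Since 163 is prime, by Fermat 11^(-1) ≡ 11^{161} ≡ 89 mod 163. Verify: 11 × 89 = 979 ≡ 1 mod 163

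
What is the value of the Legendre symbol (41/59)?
(41/59) = 41^{29} mod 59 = 1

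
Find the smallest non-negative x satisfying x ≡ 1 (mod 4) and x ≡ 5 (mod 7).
M = 4 × 7 = 28. M₁ = 7, y₁ ≡ 3 (mod 4). M₂ = 4, y₂ ≡ 2 (mod 7). x = 1×7×3 + 5×4×2 ≡ 5 (mod 28)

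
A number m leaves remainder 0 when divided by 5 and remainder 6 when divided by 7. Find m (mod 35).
M = 5 × 7 = 35. M₁ = 7, y₁ ≡ 3 (mod 5). M₂ = 5, y₂ ≡ 3 (mod 7). m = 0×7×3 + 6×5×3 ≡ 20 (mod 35)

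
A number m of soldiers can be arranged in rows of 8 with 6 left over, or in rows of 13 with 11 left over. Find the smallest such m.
M = 8 × 13 = 104. M₁ = 13, y₁ ≡ 5 (mod 8). M₂ = 8, y₂ ≡ 5 (mod 13). m = 6×13×5 + 11×8×5 ≡ 102 (mod 104)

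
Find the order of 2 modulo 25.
Powers of 2 mod 25: 2^1≡2, 2^2≡4, 2^3≡8, 2^4≡16, 2^5≡7, 2^6≡14, 2^7≡3, 2^8≡6, 2^9≡12, 2^10≡24, 2^11≡23, 2^12≡21, 2^13≡17, 2^14≡9, 2^15≡18, 2^16≡11, 2^17≡22, 2^18≡19, 2^19≡13, 2^20≡1. Order = 20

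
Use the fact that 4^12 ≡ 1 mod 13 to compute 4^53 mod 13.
By Fermat: 4^{12} ≡ 1 mod 13. 53 = 4×12 + 5. So 4^{53} ≡ 4^{5} ≡ 10 mod 13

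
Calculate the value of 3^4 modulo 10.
3^{4} = 81 ≡ 1 (mod 10)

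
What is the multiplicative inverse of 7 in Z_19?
Since 19 is prime, by Fermat 7^(-1) ≡ 7^{17} ≡ 11 (mod 19). Verify: 7 × 11 = 77 ≡ 1 (mod 19)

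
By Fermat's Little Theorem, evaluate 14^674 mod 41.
By Fermat: 14^{40} ≡ 1 mod 41. 674 ≡ 34 mod 40. So 14^{674} ≡ 14^{34} ≡ 32 mod 41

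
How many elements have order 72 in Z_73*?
There are φ(73-1) = φ(72) = 24 primitive roots modulo 73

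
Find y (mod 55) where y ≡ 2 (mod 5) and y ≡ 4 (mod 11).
M = 5 × 11 = 55. M₁ = 11, y₁ ≡ 1 (mod 5). M₂ = 5, y₂ ≡ 9 (mod 11). y = 2×11×1 + 4×5×9 ≡ 37 (mod 55)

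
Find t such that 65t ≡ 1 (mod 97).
Since 97 is prime, by Fermat 65^(-1) ≡ 65^{95} ≡ 3 (mod 97). Verify: 65 × 3 = 195 ≡ 1 (mod 97)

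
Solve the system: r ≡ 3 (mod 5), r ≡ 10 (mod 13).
M = 5 × 13 = 65. M₁ = 13, y₁ ≡ 2 (mod 5). M₂ = 5, y₂ ≡ 8 (mod 13). r = 3×13×2 + 10×5×8 ≡ 23 (mod 65)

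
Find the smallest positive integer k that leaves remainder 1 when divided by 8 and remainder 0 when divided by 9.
M = 8 × 9 = 72. M₁ = 9, y₁ ≡ 1 mod 8. M₂ = 8, y₂ ≡ 8 mod 9. k = 1×9×1 + 0×8×8 ≡ 9 mod 72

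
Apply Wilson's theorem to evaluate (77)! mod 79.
(78)! = (77)! × (78) ≡ -1 mod 79. So (77)! ≡ -1 × (78)^(-1) ≡ (-1)×(-1) = 1 mod 79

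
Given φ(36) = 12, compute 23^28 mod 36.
By Euler: 23^{12} ≡ 1 (mod 36) since gcd(23, 36) = 1. 28 = 2×12 + 4. So 23^{28} ≡ 23^{4} ≡ 13 (mod 36)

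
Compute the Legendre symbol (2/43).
(2/43) = 2^{21} mod 43 = -1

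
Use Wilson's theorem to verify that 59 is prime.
(58)! mod 59 = 58. Since this equals -1 (mod 59), Wilson confirms 59 is prime.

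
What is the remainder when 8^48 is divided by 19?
Using Fermat: 8^{18} ≡ 1 (mod 19). 48 ≡ 12 (mod 18). So 8^{48} ≡ 8^{12} ≡ 1 (mod 19)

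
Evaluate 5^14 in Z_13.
Using Fermat: 5^{12} ≡ 1 mod 13. 14 ≡ 2 mod 12. So 5^{14} ≡ 5^{2} ≡ 12 mod 13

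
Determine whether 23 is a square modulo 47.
By Euler's criterion: 23^{23} ≡ 46 mod 47. Since this equals -1 (≡ 46), 23 is not a QR.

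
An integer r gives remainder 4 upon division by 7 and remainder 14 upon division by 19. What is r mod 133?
M = 7 × 19 = 133. M₁ = 19, y₁ ≡ 3 mod 7. M₂ = 7, y₂ ≡ 11 mod 19. r = 4×19×3 + 14×7×11 ≡ 109 mod 133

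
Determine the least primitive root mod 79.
g = 3. For each prime q|78: 3^{39}≡78, 3^{26}≡23, 3^{6}≡18, none ≡ 1, so ord_79(3) = 78 and 3 is a primitive root.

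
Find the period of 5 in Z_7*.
Powers of 5 mod 7: 5^1≡5, 5^2≡4, 5^3≡6, 5^4≡2, 5^5≡3, 5^6≡1. Order = 6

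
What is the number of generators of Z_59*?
Number of primitive roots mod 59 = φ(p-1) = φ(58) = 28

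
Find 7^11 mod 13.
By repeated squaring mod 13: 7^{1}≡7, 7^{2}≡10, 7^{4}≡9, 7^{8}≡3. Then 7^{11} = 7^{8+2+1} ≡ 3 × 10 × 7 ≡ 2 mod 13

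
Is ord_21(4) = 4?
Powers of 4 mod 21: 4^1≡4, 4^2≡16, 4^3≡1. Already 4^3≡1, so the order is 3 < 4. No, the actual order is 3.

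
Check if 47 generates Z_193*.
ord_193(47) divides 192. For each prime q|192: 47^{96}≡192, 47^{64}≡108, none ≡ 1. So 47 has order 192 and is a primitive root mod 193.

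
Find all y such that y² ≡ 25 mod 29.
The square roots of 25 mod 29 are 24 and 5. Verify: 24² = 576 ≡ 25 mod 29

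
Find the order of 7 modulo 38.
Powers of 7 mod 38: 7^1≡7, 7^2≡11, 7^3≡1. ord_38(7) = 3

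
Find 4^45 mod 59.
By repeated squaring mod 59: 4^{1}≡4, 4^{2}≡16, 4^{4}≡20, 4^{8}≡46, 4^{16}≡51, 4^{32}≡5. Then 4^{45} = 4^{32+8+4+1} ≡ 5 × 46 × 20 × 4 ≡ 51 mod 59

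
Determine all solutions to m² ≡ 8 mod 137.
The square roots of 8 mod 137 are 75 and 62. Verify: 75² = 5625 ≡ 8 mod 137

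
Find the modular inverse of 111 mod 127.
Since 127 is prime, by Fermat 111^(-1) ≡ 111^{125} ≡ 119 mod 127. Verify: 111 × 119 = 13209 ≡ 1 mod 127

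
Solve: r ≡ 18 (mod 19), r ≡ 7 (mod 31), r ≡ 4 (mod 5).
M = 19 × 31 × 5 = 2945. M₁ = 155, y₁ ≡ 13 (mod 19). M₂ = 95, y₂ ≡ 16 (mod 31). M₃ = 589, y₃ ≡ 4 (mod 5). r = 18×155×13 + 7×95×16 + 4×589×4 ≡ 379 (mod 2945)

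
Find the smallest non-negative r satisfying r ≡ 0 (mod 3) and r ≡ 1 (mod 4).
M = 3 × 4 = 12. M₁ = 4, y₁ ≡ 1 (mod 3). M₂ = 3, y₂ ≡ 3 (mod 4). r = 0×4×1 + 1×3×3 ≡ 9 (mod 12)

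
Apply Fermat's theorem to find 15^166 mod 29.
By Fermat: 15^{28} ≡ 1 mod 29. 166 ≡ 26 mod 28. So 15^{166} ≡ 15^{26} ≡ 4 mod 29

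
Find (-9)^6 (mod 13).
By repeated squaring (mod 13): (-9)^{1}≡4, (-9)^{2}≡3, (-9)^{4}≡9. Then (-9)^{6} = (-9)^{4+2} ≡ 9 × 3 ≡ 1 (mod 13)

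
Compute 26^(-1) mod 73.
Since 73 is prime, by Fermat 26^(-1) ≡ 26^{71} ≡ 59 mod 73. Verify: 26 × 59 = 1534 ≡ 1 mod 73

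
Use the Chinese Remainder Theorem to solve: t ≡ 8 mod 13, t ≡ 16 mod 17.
M = 13 × 17 = 221. M₁ = 17, y₁ ≡ 10 mod 13. M₂ = 13, y₂ ≡ 4 mod 17. t = 8×17×10 + 16×13×4 ≡ 203 mod 221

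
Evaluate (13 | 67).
(13/67) = 13^{33} mod 67 = -1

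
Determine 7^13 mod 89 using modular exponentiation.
By repeated squaring (mod 89): 7^{1}≡7, 7^{2}≡49, 7^{4}≡87, 7^{8}≡4. Then 7^{13} = 7^{8+4+1} ≡ 4 × 87 × 7 ≡ 33 (mod 89)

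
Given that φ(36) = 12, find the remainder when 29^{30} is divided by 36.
By Euler: 29^{12} ≡ 1 mod 36 since gcd(29, 36) = 1. 30 = 2×12 + 6. So 29^{30} ≡ 29^{6} ≡ 1 mod 36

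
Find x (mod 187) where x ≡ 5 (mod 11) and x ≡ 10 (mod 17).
M = 11 × 17 = 187. M₁ = 17, y₁ ≡ 2 (mod 11). M₂ = 11, y₂ ≡ 14 (mod 17). x = 5×17×2 + 10×11×14 ≡ 27 (mod 187)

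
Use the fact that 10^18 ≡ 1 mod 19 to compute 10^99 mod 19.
By Fermat: 10^{18} ≡ 1 mod 19. 99 = 5×18 + 9. So 10^{99} ≡ 10^{9} ≡ 18 mod 19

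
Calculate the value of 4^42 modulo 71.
By repeated squaring mod 71: 4^{1}≡4, 4^{2}≡16, 4^{4}≡43, 4^{8}≡3, 4^{16}≡9, 4^{32}≡10. Then 4^{42} = 4^{32+8+2} ≡ 10 × 3 × 16 ≡ 54 mod 71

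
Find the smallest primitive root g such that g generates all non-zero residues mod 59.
g = 2. For each prime q|58: 2^{29}≡58, 2^{2}≡4, none ≡ 1, so ord_59(2) = 58 and 2 is a primitive root.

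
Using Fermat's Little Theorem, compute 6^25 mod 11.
By Fermat: 6^{10} ≡ 1 (mod 11). 25 = 2×10 + 5. So 6^{25} ≡ 6^{5} ≡ 10 (mod 11)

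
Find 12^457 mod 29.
Using Fermat: 12^{28} ≡ 1 mod 29. 457 ≡ 9 mod 28. So 12^{457} ≡ 12^{9} ≡ 12 mod 29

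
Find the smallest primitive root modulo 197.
g = 2. Powers: [2, 4, 8, 16, 32, 64, 128, ...] generates all 196 non-zero residues.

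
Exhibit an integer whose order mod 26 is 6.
17 has order 6 mod 26 since 17^{6} ≡ 1 mod 26 and no smaller power works.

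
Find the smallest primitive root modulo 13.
g = 2. For each prime q|12: 2^{6}≡12, 2^{4}≡3, none ≡ 1, so ord_13(2) = 12 and 2 is a primitive root.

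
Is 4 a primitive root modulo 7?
4^{3} ≡ 1 (mod 7) and 3 < 6, so ord_7(4) = 3 ≠ 6 and 4 is not a primitive root.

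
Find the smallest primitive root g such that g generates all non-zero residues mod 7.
g = 3. For each prime q|6: 3^{3}≡6, 3^{2}≡2, none ≡ 1, so ord_7(3) = 6 and 3 is a primitive root.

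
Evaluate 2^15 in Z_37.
By repeated squaring mod 37: 2^{1}≡2, 2^{2}≡4, 2^{4}≡16, 2^{8}≡34. Then 2^{15} = 2^{8+4+2+1} ≡ 34 × 16 × 4 × 2 ≡ 23 mod 37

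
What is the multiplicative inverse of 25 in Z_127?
Since 127 is prime, by Fermat 25^(-1) ≡ 25^{125} ≡ 61 mod 127. Verify: 25 × 61 = 1525 ≡ 1 mod 127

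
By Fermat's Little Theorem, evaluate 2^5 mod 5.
By Fermat: 2^{4} ≡ 1 (mod 5). So 2^{5} = 2^{4} · 2^{1} ≡ 2^{1} ≡ 2 (mod 5)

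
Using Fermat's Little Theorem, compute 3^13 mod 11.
By Fermat: 3^{10} ≡ 1 (mod 11). So 3^{13} = 3^{10} · 3^{3} ≡ 3^{3} ≡ 5 (mod 11)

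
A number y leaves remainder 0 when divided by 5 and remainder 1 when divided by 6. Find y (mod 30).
M = 5 × 6 = 30. M₁ = 6, y₁ ≡ 1 (mod 5). M₂ = 5, y₂ ≡ 5 (mod 6). y = 0×6×1 + 1×5×5 ≡ 25 (mod 30)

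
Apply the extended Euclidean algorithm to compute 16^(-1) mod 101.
Extended GCD: 16(19) + 101(-3) = 1. So 16^(-1) ≡ 19 (mod 101). Verify: 16 × 19 = 304 ≡ 1 (mod 101)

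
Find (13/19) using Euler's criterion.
(13/19) = 13^{9} mod 19 = -1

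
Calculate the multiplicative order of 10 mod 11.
Powers of 10 mod 11: 10^1≡10, 10^2≡1. Order = 2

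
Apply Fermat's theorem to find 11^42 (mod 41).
By Fermat: 11^{40} ≡ 1 (mod 41). So 11^{42} = 11^{40} · 11^{2} ≡ 11^{2} ≡ 39 (mod 41)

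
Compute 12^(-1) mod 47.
Since 47 is prime, by Fermat 12^(-1) ≡ 12^{45} ≡ 4 mod 47. Verify: 12 × 4 = 48 ≡ 1 mod 47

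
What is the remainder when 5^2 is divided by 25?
5^{2} = 25 ≡ 0 (mod 25)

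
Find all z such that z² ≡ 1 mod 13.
The square roots of 1 mod 13 are 1 and 12. Verify: 1² = 1 ≡ 1 mod 13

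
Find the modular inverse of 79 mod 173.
Since 173 is prime, by Fermat 79^(-1) ≡ 79^{171} ≡ 46 (mod 173). Verify: 79 × 46 = 3634 ≡ 1 (mod 173)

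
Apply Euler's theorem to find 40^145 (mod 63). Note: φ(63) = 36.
By Euler: 40^{36} ≡ 1 (mod 63) since gcd(40, 63) = 1. 145 = 4×36 + 1. So 40^{145} ≡ 40^{1} ≡ 40 (mod 63)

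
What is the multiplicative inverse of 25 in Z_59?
Since 59 is prime, by Fermat 25^(-1) ≡ 25^{57} ≡ 26 mod 59. Verify: 25 × 26 = 650 ≡ 1 mod 59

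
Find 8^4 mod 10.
8^{4} = 4096 ≡ 6 mod 10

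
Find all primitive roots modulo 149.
There are φ(148) = 72 primitive roots mod 149: {2, 3, 8, 10, 11, 12, 13, 14, 15, 18, 21, 23, 27, 32, 34, 38, 40, 41, 43, 48, 50, 51, 52, 55, 56, 57, 58, 59, 60, 62, 65, 66, 70, 71, 72, 74, 75, 77, 78, 79, 83, 84, 87, 89, 90, 91, 92, 93, 94, 97, 98, 99, 101, 106, 108, 109, 111, 115, 117, 122, 126, 128, 131, 134, 135, 136, 137, 138, 139, 141, 146, 147}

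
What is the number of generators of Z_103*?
A prime p has φ(p-1) primitive roots; here φ(102) = 32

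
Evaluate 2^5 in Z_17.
By repeated squaring (mod 17): 2^{1}≡2, 2^{2}≡4, 2^{4}≡16. Then 2^{5} = 2^{4+1} ≡ 16 × 2 ≡ 15 (mod 17)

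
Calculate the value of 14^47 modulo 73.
By repeated squaring mod 73: 14^{1}≡14, 14^{2}≡50, 14^{4}≡18, 14^{8}≡32, 14^{16}≡2, 14^{32}≡4. Then 14^{47} = 14^{32+8+4+2+1} ≡ 4 × 32 × 18 × 50 × 14 ≡ 11 mod 73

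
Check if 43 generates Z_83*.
ord_83(43) divides 82. For each prime q|82: 43^{41}≡82, 43^{2}≡23, none ≡ 1. So 43 has order 82 and is a primitive root mod 83.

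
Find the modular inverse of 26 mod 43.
Since 43 is prime, by Fermat 26^(-1) ≡ 26^{41} ≡ 5 mod 43. Verify: 26 × 5 = 130 ≡ 1 mod 43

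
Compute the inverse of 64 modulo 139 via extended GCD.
Extended GCD: 64(63) + 139(-29) = 1. So 64^(-1) ≡ 63 mod 139. Verify: 64 × 63 = 4032 ≡ 1 mod 139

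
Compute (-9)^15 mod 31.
By repeated squaring mod 31: (-9)^{1}≡22, (-9)^{2}≡19, (-9)^{4}≡20, (-9)^{8}≡28. Then (-9)^{15} = (-9)^{8+4+2+1} ≡ 28 × 20 × 19 × 22 ≡ 30 mod 31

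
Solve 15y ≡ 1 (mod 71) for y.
Since 71 is prime, by Fermat 15^(-1) ≡ 15^{69} ≡ 19 (mod 71). Verify: 15 × 19 = 285 ≡ 1 (mod 71)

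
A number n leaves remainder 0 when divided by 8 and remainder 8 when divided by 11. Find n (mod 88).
M = 8 × 11 = 88. M₁ = 11, y₁ ≡ 3 (mod 8). M₂ = 8, y₂ ≡ 7 (mod 11). n = 0×11×3 + 8×8×7 ≡ 8 (mod 88)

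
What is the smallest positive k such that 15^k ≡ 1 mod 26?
Powers of 15 mod 26: 15^1≡15, 15^2≡17, 15^3≡21, 15^4≡3, 15^5≡19, 15^6≡25, 15^7≡11, 15^8≡9, 15^9≡5, 15^10≡23, 15^11≡7, 15^12≡1. Order = 12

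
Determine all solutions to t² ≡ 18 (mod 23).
The square roots of 18 mod 23 are 8 and 15. Verify: 8² = 64 ≡ 18 (mod 23)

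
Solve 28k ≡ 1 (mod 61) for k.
Since 61 is prime, by Fermat 28^(-1) ≡ 28^{59} ≡ 24 (mod 61). Verify: 28 × 24 = 672 ≡ 1 (mod 61)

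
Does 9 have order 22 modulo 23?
9^{11} ≡ 1 (mod 23) and 11 < 22, so ord_23(9) = 11 ≠ 22 and 9 is not a primitive root.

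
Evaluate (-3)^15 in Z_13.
Using Fermat: (-3)^{12} ≡ 1 mod 13. 15 ≡ 3 mod 12. So (-3)^{15} ≡ (-3)^{3} ≡ 12 mod 13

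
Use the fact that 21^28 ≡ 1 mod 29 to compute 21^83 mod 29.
By Fermat: 21^{28} ≡ 1 mod 29. 83 = 2×28 + 27. So 21^{83} ≡ 21^{27} ≡ 18 mod 29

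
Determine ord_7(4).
Powers of 4 mod 7: 4^1≡4, 4^2≡2, 4^3≡1. So the order of 4 is 3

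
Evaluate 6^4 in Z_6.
6^{4} = 1296 ≡ 0 mod 6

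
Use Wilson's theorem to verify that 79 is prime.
(78)! mod 79 = 78. Since this equals -1 mod 79, Wilson confirms 79 is prime.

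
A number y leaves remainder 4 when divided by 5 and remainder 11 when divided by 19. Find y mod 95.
M = 5 × 19 = 95. M₁ = 19, y₁ ≡ 4 mod 5. M₂ = 5, y₂ ≡ 4 mod 19. y = 4×19×4 + 11×5×4 ≡ 49 mod 95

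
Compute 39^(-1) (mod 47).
Since 47 is prime, by Fermat 39^(-1) ≡ 39^{45} ≡ 41 (mod 47). Verify: 39 × 41 = 1599 ≡ 1 (mod 47)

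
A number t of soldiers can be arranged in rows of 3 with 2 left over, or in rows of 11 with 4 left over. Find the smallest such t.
M = 3 × 11 = 33. M₁ = 11, y₁ ≡ 2 mod 3. M₂ = 3, y₂ ≡ 4 mod 11. t = 2×11×2 + 4×3×4 ≡ 26 mod 33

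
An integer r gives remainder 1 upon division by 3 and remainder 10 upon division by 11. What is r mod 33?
M = 3 × 11 = 33. M₁ = 11, y₁ ≡ 2 mod 3. M₂ = 3, y₂ ≡ 4 mod 11. r = 1×11×2 + 10×3×4 ≡ 10 mod 33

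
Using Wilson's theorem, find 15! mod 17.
(16)! = (15)! × (16) ≡ -1 (mod 17). So (15)! ≡ -1 × (16)^(-1) ≡ (-1)×(-1) = 1 (mod 17)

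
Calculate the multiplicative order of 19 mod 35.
Powers of 19 mod 35: 19^1≡19, 19^2≡11, 19^3≡34, 19^4≡16, 19^5≡24, 19^6≡1. Order = 6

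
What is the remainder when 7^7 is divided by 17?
By repeated squaring (mod 17): 7^{1}≡7, 7^{2}≡15, 7^{4}≡4. Then 7^{7} = 7^{4+2+1} ≡ 4 × 15 × 7 ≡ 12 (mod 17)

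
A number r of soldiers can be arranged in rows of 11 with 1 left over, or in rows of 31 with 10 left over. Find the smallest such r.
M = 11 × 31 = 341. M₁ = 31, y₁ ≡ 5 mod 11. M₂ = 11, y₂ ≡ 17 mod 31. r = 1×31×5 + 10×11×17 ≡ 320 mod 341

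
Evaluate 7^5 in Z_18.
By repeated squaring (mod 18): 7^{1}≡7, 7^{2}≡13, 7^{4}≡7. Then 7^{5} = 7^{4+1} ≡ 7 × 7 ≡ 13 (mod 18)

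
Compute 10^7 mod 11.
By repeated squaring (mod 11): 10^{1}≡10, 10^{2}≡1, 10^{4}≡1. Then 10^{7} = 10^{4+2+1} ≡ 1 × 1 × 10 ≡ 10 (mod 11)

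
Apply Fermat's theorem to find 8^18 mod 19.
By Fermat's Little Theorem, 8^{18} ≡ 1 mod 19 since 19 is prime and gcd(8, 19) = 1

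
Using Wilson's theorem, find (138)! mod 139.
By Wilson's theorem, (138)! ≡ -1 ≡ 138 mod 139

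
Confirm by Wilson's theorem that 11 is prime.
(10)! mod 11 = 10. Since this equals -1 mod 11, Wilson confirms 11 is prime.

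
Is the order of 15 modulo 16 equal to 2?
Powers of 15 mod 16: 15^1≡15, 15^2≡1. First k with 15^k≡1 is k=2. Yes, ord_16(15) = 2.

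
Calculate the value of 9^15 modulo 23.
By repeated squaring (mod 23): 9^{1}≡9, 9^{2}≡12, 9^{4}≡6, 9^{8}≡13. Then 9^{15} = 9^{8+4+2+1} ≡ 13 × 6 × 12 × 9 ≡ 6 (mod 23)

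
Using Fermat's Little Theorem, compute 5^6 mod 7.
By Fermat's Little Theorem, 5^{6} ≡ 1 mod 7 since 7 is prime and gcd(5, 7) = 1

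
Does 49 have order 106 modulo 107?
49^{53} ≡ 1 mod 107 and 53 < 106, so ord_107(49) = 53 ≠ 106 and 49 is not a primitive root.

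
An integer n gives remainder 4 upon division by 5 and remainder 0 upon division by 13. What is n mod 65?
M = 5 × 13 = 65. M₁ = 13, y₁ ≡ 2 mod 5. M₂ = 5, y₂ ≡ 8 mod 13. n = 4×13×2 + 0×5×8 ≡ 39 mod 65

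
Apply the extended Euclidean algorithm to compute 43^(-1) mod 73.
Extended GCD: 43(17) + 73(-10) = 1. So 43^(-1) ≡ 17 (mod 73). Verify: 43 × 17 = 731 ≡ 1 (mod 73)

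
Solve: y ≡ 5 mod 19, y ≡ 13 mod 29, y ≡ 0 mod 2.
M = 19 × 29 × 2 = 1102. M₁ = 58, y₁ ≡ 1 mod 19. M₂ = 38, y₂ ≡ 13 mod 29. M₃ = 551, y₃ ≡ 1 mod 2. y = 5×58×1 + 13×38×13 + 0×551×1 ≡ 100 mod 1102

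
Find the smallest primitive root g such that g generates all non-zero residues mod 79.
g = 3. For each prime q|78: 3^{39}≡78, 3^{26}≡23, 3^{6}≡18, none ≡ 1, so ord_79(3) = 78 and 3 is a primitive root.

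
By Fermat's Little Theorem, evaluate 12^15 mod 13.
By Fermat: 12^{12} ≡ 1 (mod 13). So 12^{15} = 12^{12} · 12^{3} ≡ 12^{3} ≡ 12 (mod 13)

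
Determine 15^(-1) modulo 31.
Since 31 is prime, by Fermat 15^(-1) ≡ 15^{29} ≡ 29 mod 31. Verify: 15 × 29 = 435 ≡ 1 mod 31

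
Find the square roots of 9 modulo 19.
The square roots of 9 mod 19 are 16 and 3. Verify: 16² = 256 ≡ 9 mod 19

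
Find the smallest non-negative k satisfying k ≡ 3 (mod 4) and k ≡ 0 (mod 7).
M = 4 × 7 = 28. M₁ = 7, y₁ ≡ 3 (mod 4). M₂ = 4, y₂ ≡ 2 (mod 7). k = 3×7×3 + 0×4×2 ≡ 7 (mod 28)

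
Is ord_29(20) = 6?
Powers of 20 mod 29: 20^1≡20, 20^2≡23, 20^3≡25, 20^4≡7, 20^5≡24, 20^6≡16, 20^7≡1. 20^6≡16≢1, so ord ≠ 6. No, the actual order is 7.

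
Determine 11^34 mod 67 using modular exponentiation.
By repeated squaring (mod 67): 11^{1}≡11, 11^{2}≡54, 11^{4}≡35, 11^{8}≡19, 11^{16}≡26, 11^{32}≡6. Then 11^{34} = 11^{32+2} ≡ 6 × 54 ≡ 56 (mod 67)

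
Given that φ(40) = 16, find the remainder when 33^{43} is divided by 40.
By Euler: 33^{16} ≡ 1 mod 40 since gcd(33, 40) = 1. 43 = 2×16 + 11. So 33^{43} ≡ 33^{11} ≡ 17 mod 40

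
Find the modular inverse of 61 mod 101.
Since 101 is prime, by Fermat 61^(-1) ≡ 61^{99} ≡ 53 (mod 101). Verify: 61 × 53 = 3233 ≡ 1 (mod 101)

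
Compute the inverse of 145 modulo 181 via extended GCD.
Extended GCD: 145(5) + 181(-4) = 1. So 145^(-1) ≡ 5 (mod 181). Verify: 145 × 5 = 725 ≡ 1 (mod 181)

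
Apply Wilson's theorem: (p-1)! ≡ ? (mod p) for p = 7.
By Wilson's theorem, (6)! ≡ -1 ≡ 6 (mod 7)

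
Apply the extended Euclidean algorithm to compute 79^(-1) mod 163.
Extended GCD: 79(-33) + 163(16) = 1. So 79^(-1) ≡ -33 ≡ 130 mod 163. Verify: 79 × 130 = 10270 ≡ 1 mod 163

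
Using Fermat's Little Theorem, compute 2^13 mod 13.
By Fermat: 2^{12} ≡ 1 mod 13. So 2^{13} = 2^{12} · 2^{1} ≡ 2^{1} ≡ 2 mod 13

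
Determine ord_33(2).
Powers of 2 mod 33: 2^1≡2, 2^2≡4, 2^3≡8, 2^4≡16, 2^5≡32, 2^6≡31, 2^7≡29, 2^8≡25, 2^9≡17, 2^10≡1. Order = 10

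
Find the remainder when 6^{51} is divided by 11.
By Fermat: 6^{10} ≡ 1 mod 11. 51 = 5×10 + 1. So 6^{51} ≡ 6^{1} ≡ 6 mod 11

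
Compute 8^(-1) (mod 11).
Since 11 is prime, by Fermat 8^(-1) ≡ 8^{9} ≡ 7 (mod 11). Verify: 8 × 7 = 56 ≡ 1 (mod 11)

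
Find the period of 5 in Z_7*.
Powers of 5 mod 7: 5^1≡5, 5^2≡4, 5^3≡6, 5^4≡2, 5^5≡3, 5^6≡1. Order = 6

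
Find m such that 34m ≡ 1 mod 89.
Since 89 is prime, by Fermat 34^(-1) ≡ 34^{87} ≡ 55 mod 89. Verify: 34 × 55 = 1870 ≡ 1 mod 89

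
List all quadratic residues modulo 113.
Quadratic residues modulo 113: {1, 2, 4, 7, 8, 9, 11, 13, 14, 15, 16, 18, 22, 25, 26, 28, 30, 31, 32, 36, 41, 44, 49, 50, 51, 52, 53, 56, 57, 60, 61, 62, 63, 64, 69, 72, 77, 81, 82, 83, 85, 87, 88, 91, 95, 97, 98, 99, 100, 102, 104, 105, 106, 109, 111, 112}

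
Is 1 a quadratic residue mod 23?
By Euler's criterion: 1^{11} ≡ 1 mod 23. Since this equals 1, 1 is a QR.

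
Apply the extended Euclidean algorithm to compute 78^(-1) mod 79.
Extended GCD: 78(-1) + 79(1) = 1. So 78^(-1) ≡ -1 ≡ 78 (mod 79). Verify: 78 × 78 = 6084 ≡ 1 (mod 79)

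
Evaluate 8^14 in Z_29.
By repeated squaring mod 29: 8^{1}≡8, 8^{2}≡6, 8^{4}≡7, 8^{8}≡20. Then 8^{14} = 8^{8+4+2} ≡ 20 × 7 × 6 ≡ 28 mod 29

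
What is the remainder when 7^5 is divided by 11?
By repeated squaring (mod 11): 7^{1}≡7, 7^{2}≡5, 7^{4}≡3. Then 7^{5} = 7^{4+1} ≡ 3 × 7 ≡ 10 (mod 11)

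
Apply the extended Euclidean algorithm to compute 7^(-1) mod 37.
Extended GCD: 7(16) + 37(-3) = 1. So 7^(-1) ≡ 16 mod 37. Verify: 7 × 16 = 112 ≡ 1 mod 37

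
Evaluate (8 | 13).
(8/13) = 8^{6} mod 13 = -1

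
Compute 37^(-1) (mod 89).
Since 89 is prime, by Fermat 37^(-1) ≡ 37^{87} ≡ 77 (mod 89). Verify: 37 × 77 = 2849 ≡ 1 (mod 89)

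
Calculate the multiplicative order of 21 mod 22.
Powers of 21 mod 22: 21^1≡21, 21^2≡1. Order = 2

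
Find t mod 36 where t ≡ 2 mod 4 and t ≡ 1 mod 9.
M = 4 × 9 = 36. M₁ = 9, y₁ ≡ 1 mod 4. M₂ = 4, y₂ ≡ 7 mod 9. t = 2×9×1 + 1×4×7 ≡ 10 mod 36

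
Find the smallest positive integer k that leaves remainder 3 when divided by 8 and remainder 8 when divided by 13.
M = 8 × 13 = 104. M₁ = 13, y₁ ≡ 5 mod 8. M₂ = 8, y₂ ≡ 5 mod 13. k = 3×13×5 + 8×8×5 ≡ 99 mod 104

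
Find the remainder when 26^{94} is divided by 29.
By Fermat: 26^{28} ≡ 1 (mod 29). 94 = 3×28 + 10. So 26^{94} ≡ 26^{10} ≡ 5 (mod 29)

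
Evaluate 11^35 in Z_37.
By repeated squaring (mod 37): 11^{1}≡11, 11^{2}≡10, 11^{4}≡26, 11^{8}≡10, 11^{16}≡26, 11^{32}≡10. Then 11^{35} = 11^{32+2+1} ≡ 10 × 10 × 11 ≡ 27 (mod 37)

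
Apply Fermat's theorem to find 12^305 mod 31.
By Fermat: 12^{30} ≡ 1 mod 31. 305 ≡ 5 mod 30. So 12^{305} ≡ 12^{5} ≡ 26 mod 31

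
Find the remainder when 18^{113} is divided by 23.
By Fermat: 18^{22} ≡ 1 (mod 23). 113 = 5×22 + 3. So 18^{113} ≡ 18^{3} ≡ 13 (mod 23)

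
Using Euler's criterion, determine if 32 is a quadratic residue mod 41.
By Euler's criterion: 32^{20} ≡ 1 (mod 41). Since this equals 1, 32 is a QR.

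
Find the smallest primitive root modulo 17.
g = 3. For each prime q|16: 3^{8}≡16, none ≡ 1, so ord_17(3) = 16 and 3 is a primitive root.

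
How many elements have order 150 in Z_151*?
There are φ(151-1) = φ(150) = 40 primitive roots modulo 151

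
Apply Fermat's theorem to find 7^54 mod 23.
By Fermat: 7^{22} ≡ 1 mod 23. 54 = 2×22 + 10. So 7^{54} ≡ 7^{10} ≡ 13 mod 23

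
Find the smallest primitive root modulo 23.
g = 5. Powers: [5, 2, 10, 4, 20, 8, 17, 16, ...] generates all 22 non-zero residues.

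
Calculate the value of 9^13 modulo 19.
By repeated squaring (mod 19): 9^{1}≡9, 9^{2}≡5, 9^{4}≡6, 9^{8}≡17. Then 9^{13} = 9^{8+4+1} ≡ 17 × 6 × 9 ≡ 6 (mod 19)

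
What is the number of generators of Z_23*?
Number of primitive roots mod 23 = φ(p-1) = φ(22) = 10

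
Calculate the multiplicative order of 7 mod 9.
Powers of 7 mod 9: 7^1≡7, 7^2≡4, 7^3≡1. ord_9(7) = 3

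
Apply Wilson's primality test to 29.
(28)! mod 29 = 28. Since 28 ≡ -1 mod 29, 29 is prime.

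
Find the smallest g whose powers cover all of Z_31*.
g = 3. Powers: [3, 9, 27, 19, 26, 16, 17, 20, ...] generates all 30 non-zero residues.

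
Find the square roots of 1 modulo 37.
The square roots of 1 mod 37 are 1 and 36. Verify: 1² = 1 ≡ 1 (mod 37)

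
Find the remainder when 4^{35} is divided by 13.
By Fermat: 4^{12} ≡ 1 mod 13. 35 = 2×12 + 11. So 4^{35} ≡ 4^{11} ≡ 10 mod 13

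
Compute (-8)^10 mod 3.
Using Fermat: (-8)^{2} ≡ 1 (mod 3). 10 ≡ 0 (mod 2). So (-8)^{10} ≡ (-8)^{0} ≡ 1 (mod 3)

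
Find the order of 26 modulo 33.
Powers of 26 mod 33: 26^1≡26, 26^2≡16, 26^3≡20, 26^4≡25, 26^5≡23, 26^6≡4, 26^7≡5, 26^8≡31, 26^9≡14, 26^10≡1. So the order of 26 is 10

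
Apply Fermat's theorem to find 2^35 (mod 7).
By Fermat: 2^{6} ≡ 1 (mod 7). 35 = 5×6 + 5. So 2^{35} ≡ 2^{5} ≡ 4 (mod 7)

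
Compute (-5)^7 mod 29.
By repeated squaring mod 29: (-5)^{1}≡24, (-5)^{2}≡25, (-5)^{4}≡16. Then (-5)^{7} = (-5)^{4+2+1} ≡ 16 × 25 × 24 ≡ 1 mod 29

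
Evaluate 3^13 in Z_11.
Using Fermat: 3^{10} ≡ 1 (mod 11). 13 ≡ 3 (mod 10). So 3^{13} ≡ 3^{3} ≡ 5 (mod 11)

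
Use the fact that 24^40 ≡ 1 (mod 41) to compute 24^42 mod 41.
By Fermat: 24^{40} ≡ 1 (mod 41). So 24^{42} = 24^{40} · 24^{2} ≡ 24^{2} ≡ 2 (mod 41)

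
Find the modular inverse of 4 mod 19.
Since 19 is prime, by Fermat 4^(-1) ≡ 4^{17} ≡ 5 mod 19. Verify: 4 × 5 = 20 ≡ 1 mod 19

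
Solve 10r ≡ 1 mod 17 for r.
Since 17 is prime, by Fermat 10^(-1) ≡ 10^{15} ≡ 12 mod 17. Verify: 10 × 12 = 120 ≡ 1 mod 17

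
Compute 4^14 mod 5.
Using Fermat: 4^{4} ≡ 1 (mod 5). 14 ≡ 2 (mod 4). So 4^{14} ≡ 4^{2} ≡ 1 (mod 5)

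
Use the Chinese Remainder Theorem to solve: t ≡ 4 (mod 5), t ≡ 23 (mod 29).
M = 5 × 29 = 145. M₁ = 29, y₁ ≡ 4 (mod 5). M₂ = 5, y₂ ≡ 6 (mod 29). t = 4×29×4 + 23×5×6 ≡ 139 (mod 145)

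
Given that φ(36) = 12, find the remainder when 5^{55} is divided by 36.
By Euler: 5^{12} ≡ 1 mod 36 since gcd(5, 36) = 1. 55 = 4×12 + 7. So 5^{55} ≡ 5^{7} ≡ 5 mod 36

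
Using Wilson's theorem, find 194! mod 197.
(196)! = (194)! × (195) × (196) ≡ -1 mod 197. So (194)! ≡ -1 × [(196)(195)]^(-1) ≡ 98 mod 197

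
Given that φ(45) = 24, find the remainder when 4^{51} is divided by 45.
By Euler: 4^{24} ≡ 1 (mod 45) since gcd(4, 45) = 1. 51 = 2×24 + 3. So 4^{51} ≡ 4^{3} ≡ 19 (mod 45)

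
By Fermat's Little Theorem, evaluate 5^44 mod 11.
By Fermat: 5^{10} ≡ 1 (mod 11). 44 = 4×10 + 4. So 5^{44} ≡ 5^{4} ≡ 9 (mod 11)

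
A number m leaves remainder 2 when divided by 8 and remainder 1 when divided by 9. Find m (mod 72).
M = 8 × 9 = 72. M₁ = 9, y₁ ≡ 1 (mod 8). M₂ = 8, y₂ ≡ 8 (mod 9). m = 2×9×1 + 1×8×8 ≡ 10 (mod 72)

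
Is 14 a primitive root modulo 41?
14^{8} ≡ 1 (mod 41) and 8 < 40, so ord_41(14) = 8 ≠ 40 and 14 is not a primitive root.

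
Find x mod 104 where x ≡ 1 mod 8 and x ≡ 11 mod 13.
M = 8 × 13 = 104. M₁ = 13, y₁ ≡ 5 mod 8. M₂ = 8, y₂ ≡ 5 mod 13. x = 1×13×5 + 11×8×5 ≡ 89 mod 104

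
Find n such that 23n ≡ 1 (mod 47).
Since 47 is prime, by Fermat 23^(-1) ≡ 23^{45} ≡ 45 (mod 47). Verify: 23 × 45 = 1035 ≡ 1 (mod 47)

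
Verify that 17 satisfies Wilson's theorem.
(16)! mod 17 = 16. Since this equals -1 mod 17, Wilson confirms 17 is prime.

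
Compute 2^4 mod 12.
2^{4} = 16 ≡ 4 mod 12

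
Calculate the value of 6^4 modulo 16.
6^{4} = 1296 ≡ 0 (mod 16)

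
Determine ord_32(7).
Powers of 7 mod 32: 7^1≡7, 7^2≡17, 7^3≡23, 7^4≡1. ord_32(7) = 4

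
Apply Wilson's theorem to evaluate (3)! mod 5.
(4)! = (3)! × (4) ≡ -1 mod 5. So (3)! ≡ -1 × (4)^(-1) ≡ (-1)×(-1) = 1 mod 5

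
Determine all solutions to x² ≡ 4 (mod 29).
The square roots of 4 mod 29 are 27 and 2. Verify: 27² = 729 ≡ 4 (mod 29)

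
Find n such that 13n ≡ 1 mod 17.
Since 17 is prime, by Fermat 13^(-1) ≡ 13^{15} ≡ 4 mod 17. Verify: 13 × 4 = 52 ≡ 1 mod 17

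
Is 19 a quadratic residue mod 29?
By Euler's criterion: 19^{14} ≡ 28 (mod 29). Since this equals -1 (≡ 28), 19 is not a QR.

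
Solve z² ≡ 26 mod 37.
The square roots of 26 mod 37 are 10 and 27. Verify: 10² = 100 ≡ 26 mod 37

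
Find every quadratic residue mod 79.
Quadratic residues modulo 79: {1, 2, 4, 5, 8, 9, 10, 11, 13, 16, 18, 19, 20, 21, 22, 23, 25, 26, 31, 32, 36, 38, 40, 42, 44, 45, 46, 49, 50, 51, 52, 55, 62, 64, 65, 67, 72, 73, 76}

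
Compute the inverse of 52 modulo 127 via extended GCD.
Extended GCD: 52(22) + 127(-9) = 1. So 52^(-1) ≡ 22 mod 127. Verify: 52 × 22 = 1144 ≡ 1 mod 127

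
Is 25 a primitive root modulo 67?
25^{11} ≡ 1 (mod 67) and 11 < 66, so ord_67(25) = 11 ≠ 66 and 25 is not a primitive root.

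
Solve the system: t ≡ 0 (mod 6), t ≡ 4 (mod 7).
M = 6 × 7 = 42. M₁ = 7, y₁ ≡ 1 (mod 6). M₂ = 6, y₂ ≡ 6 (mod 7). t = 0×7×1 + 4×6×6 ≡ 18 (mod 42)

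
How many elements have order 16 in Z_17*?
Number of primitive roots mod 17 = φ(p-1) = φ(16) = 8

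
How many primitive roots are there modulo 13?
A prime p has φ(p-1) primitive roots; here φ(12) = 4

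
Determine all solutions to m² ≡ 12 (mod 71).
The square roots of 12 mod 71 are 15 and 56. Verify: 15² = 225 ≡ 12 (mod 71)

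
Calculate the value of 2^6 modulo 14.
By repeated squaring (mod 14): 2^{1}≡2, 2^{2}≡4, 2^{4}≡2. Then 2^{6} = 2^{4+2} ≡ 2 × 4 ≡ 8 (mod 14)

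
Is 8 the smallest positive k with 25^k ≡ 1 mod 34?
Powers of 25 mod 34: 25^1≡25, 25^2≡13, 25^3≡19, 25^4≡33, 25^5≡9, 25^6≡21, 25^7≡15, 25^8≡1. First k with 25^k≡1 is k=8. Yes, ord_34(25) = 8.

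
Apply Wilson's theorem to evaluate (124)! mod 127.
(126)! = (124)! × (125) × (126) ≡ -1 (mod 127). So (124)! ≡ -1 × [(126)(125)]^(-1) ≡ 63 (mod 127)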